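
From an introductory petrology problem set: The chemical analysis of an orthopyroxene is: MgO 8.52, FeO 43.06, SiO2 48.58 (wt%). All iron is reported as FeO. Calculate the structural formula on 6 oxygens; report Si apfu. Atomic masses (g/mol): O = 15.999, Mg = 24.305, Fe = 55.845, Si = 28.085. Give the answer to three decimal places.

1.998 Si apfu

MgO (M=40.304): mol = 0.21139; Mg = 0.21139, O = 0.21139.
FeO (M=71.844): mol = 0.59935; Fe = 0.59935, O = 0.59935.
SiO2 (M=60.083): mol = 0.80855; Si = 0.80855, O = 1.61710.
ΣO = 2.42784; factor = 6/ΣO = 2.47133.
Si apfu = 0.80855 × 2.47133 = 1.998.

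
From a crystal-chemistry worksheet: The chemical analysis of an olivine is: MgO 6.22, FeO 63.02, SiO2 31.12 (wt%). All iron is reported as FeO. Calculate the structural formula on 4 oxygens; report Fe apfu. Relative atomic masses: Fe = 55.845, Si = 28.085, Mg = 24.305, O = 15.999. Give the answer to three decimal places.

MgO: 6.22/40.304 = 0.15433 mol → 0.15433 mol Mg, 0.15433 mol O.
FeO: 63.02/71.844 = 0.87718 mol → 0.87718 mol Fe, 0.87718 mol O.
SiO2: 31.12/60.083 = 0.51795 mol → 0.51795 mol Si, 1.03590 mol O.
Total oxygen = 2.06741 mol. Normalization factor = 4/2.06741 = 1.93479.
Fe per 4 O = 0.87718 × 1.93479 = 1.697.

1.697 Fe apfu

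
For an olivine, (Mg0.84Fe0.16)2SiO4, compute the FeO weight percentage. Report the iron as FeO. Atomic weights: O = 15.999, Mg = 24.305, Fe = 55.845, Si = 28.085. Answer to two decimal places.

Formula mass = 150.784 g/mol.
0.32 Fe → 0.3200 mol FeO per formula unit; M(FeO) = 71.844, so FeO mass = 22.990 g.
22.990/150.784 × 100 = 15.25 wt%.

15.25 wt%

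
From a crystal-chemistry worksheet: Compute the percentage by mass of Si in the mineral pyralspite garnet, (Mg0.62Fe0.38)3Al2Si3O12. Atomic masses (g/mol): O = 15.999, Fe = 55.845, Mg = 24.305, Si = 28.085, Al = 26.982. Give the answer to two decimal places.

Formula mass = 1.86×24.305 + 1.14×55.845 + 2×26.982 + 3×28.085 + 12×15.999 = 439.078 g/mol, of which 84.255 g is Si.
So Si makes up 84.255/439.078 = 0.1919 of the mass, i.e. 19.19%.

19.19 mass %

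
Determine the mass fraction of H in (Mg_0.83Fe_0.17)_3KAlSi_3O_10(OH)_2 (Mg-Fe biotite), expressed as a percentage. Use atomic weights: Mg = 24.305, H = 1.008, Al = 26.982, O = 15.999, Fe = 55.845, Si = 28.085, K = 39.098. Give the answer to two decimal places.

0.47 mass %

Molar mass of (Mg_0.83Fe_0.17)_3KAlSi_3O_10(OH)_2: 2.49*24.305 + 0.51*55.845 + 1*39.098 + 1*26.982 + 3*28.085 + 12*15.999 + 2*1.008 = 433.339 g/mol.
Mass of H per formula unit: 2 × 1.008 = 2.016 g.
Weight fraction H = 2.016 / 433.339 = 0.0047.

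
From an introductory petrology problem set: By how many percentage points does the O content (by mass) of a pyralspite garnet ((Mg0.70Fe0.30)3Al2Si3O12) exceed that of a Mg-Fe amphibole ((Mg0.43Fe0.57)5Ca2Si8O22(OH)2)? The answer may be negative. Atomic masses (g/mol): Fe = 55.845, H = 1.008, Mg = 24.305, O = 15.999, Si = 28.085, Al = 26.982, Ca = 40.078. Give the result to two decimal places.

M((Mg0.70Fe0.30)3Al2Si3O12) = 431.508 g/mol, so wt% O = 191.988/431.508 × 100 = 44.49%.
M((Mg0.43Fe0.57)5Ca2Si8O22(OH)2) = 902.242 g/mol, so wt% O = 383.976/902.242 × 100 = 42.56%.
44.49 − 42.56 = 1.93 pp.

1.93 percentage points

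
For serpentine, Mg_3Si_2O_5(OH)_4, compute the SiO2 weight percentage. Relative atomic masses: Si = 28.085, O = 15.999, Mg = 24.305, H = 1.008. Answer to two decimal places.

Molar mass of Mg_3Si_2O_5(OH)_4 = 3×24.305 + 2×28.085 + 9×15.999 + 4×1.008 = 277.108 g/mol.
Each formula unit contains 2 Si, equivalent to 2/1 = 2.0000 mol SiO2.
M(SiO2) = 1×28.085 + 2×15.999 = 60.083 g/mol.
Mass of SiO2 per formula unit = 2.0000 × 60.083 = 120.166 g.
SiO2 wt% = 120.166 / 277.108 × 100 = 43.36%.

43.36 wt%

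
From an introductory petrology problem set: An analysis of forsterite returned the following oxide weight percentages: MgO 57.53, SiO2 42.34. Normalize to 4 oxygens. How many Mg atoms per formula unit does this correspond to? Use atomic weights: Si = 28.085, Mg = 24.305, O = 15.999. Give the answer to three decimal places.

57.53 wt% MgO ÷ 40.304 g/mol = 1.42740 mol, giving 1.42740 Mg and 1.42740 O.
42.34 wt% SiO2 ÷ 60.083 g/mol = 0.70469 mol, giving 0.70469 Si and 1.40938 O.
Oxygen sums to 2.83678; scaling by 4/2.83678 = 1.41005 puts the formula on 4 O.
Mg: 1.42740 × 1.41005 = 2.013 atoms per formula unit.

2.013 Mg apfu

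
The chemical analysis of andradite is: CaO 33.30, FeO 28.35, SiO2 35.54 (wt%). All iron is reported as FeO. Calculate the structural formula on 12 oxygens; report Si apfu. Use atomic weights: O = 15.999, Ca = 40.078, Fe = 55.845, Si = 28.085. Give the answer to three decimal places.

33.30 wt% CaO ÷ 56.077 g/mol = 0.59383 mol, giving 0.59383 Ca and 0.59383 O.
28.35 wt% FeO ÷ 71.844 g/mol = 0.39460 mol, giving 0.39460 Fe and 0.39460 O.
35.54 wt% SiO2 ÷ 60.083 g/mol = 0.59152 mol, giving 0.59152 Si and 1.18304 O.
Oxygen sums to 2.17147; scaling by 12/2.17147 = 5.52621 puts the formula on 12 O.
Si: 0.59152 × 5.52621 = 3.269 atoms per formula unit.

3.269 Si apfu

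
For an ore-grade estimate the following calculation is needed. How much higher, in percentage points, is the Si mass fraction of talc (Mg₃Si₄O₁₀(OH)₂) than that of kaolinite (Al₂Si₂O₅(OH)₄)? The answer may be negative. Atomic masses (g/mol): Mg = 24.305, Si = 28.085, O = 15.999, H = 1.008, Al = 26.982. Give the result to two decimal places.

M(Mg₃Si₄O₁₀(OH)₂) = 379.259 g/mol, so wt% Si = 112.340/379.259 × 100 = 29.62%.
M(Al₂Si₂O₅(OH)₄) = 258.157 g/mol, so wt% Si = 56.170/258.157 × 100 = 21.76%.
29.62 − 21.76 = 7.86 pp.

7.86 percentage points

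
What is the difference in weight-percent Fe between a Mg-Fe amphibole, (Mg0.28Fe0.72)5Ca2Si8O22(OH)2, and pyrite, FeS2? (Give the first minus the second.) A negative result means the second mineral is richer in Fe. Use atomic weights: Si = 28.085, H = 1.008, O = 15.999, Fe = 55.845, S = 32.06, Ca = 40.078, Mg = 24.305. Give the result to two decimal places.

Fe in (Mg0.28Fe0.72)5Ca2Si8O22(OH)2: molar mass 925.897 g/mol; 3.60×55.845 = 201.042 g → 21.71 wt%.
Fe in FeS2: molar mass 119.965 g/mol; 1×55.845 = 55.845 g → 46.55 wt%.
Difference = 21.71 − 46.55 = -24.84 percentage points.

-24.84 percentage points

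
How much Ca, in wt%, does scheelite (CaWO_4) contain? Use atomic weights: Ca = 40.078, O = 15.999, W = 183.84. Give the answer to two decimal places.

13.92 wt%

Molar mass of CaWO_4: 1×40.078 + 1×183.84 + 4×15.999 = 287.914 g/mol.
Mass of Ca per formula unit: 1 × 40.078 = 40.078 g.
Weight fraction Ca = 40.078 / 287.914 = 0.1392.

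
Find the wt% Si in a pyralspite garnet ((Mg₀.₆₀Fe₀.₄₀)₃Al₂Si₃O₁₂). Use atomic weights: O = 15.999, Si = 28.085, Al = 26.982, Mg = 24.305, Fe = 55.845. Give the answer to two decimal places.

19.11 wt%

Molar mass of (Mg₀.₆₀Fe₀.₄₀)₃Al₂Si₃O₁₂: 1.80*24.305 + 1.20*55.845 + 2*26.982 + 3*28.085 + 12*15.999 = 440.970 g/mol.
Mass of Si per formula unit: 3 × 28.085 = 84.255 g.
Weight fraction Si = 84.255 / 440.970 = 0.1911.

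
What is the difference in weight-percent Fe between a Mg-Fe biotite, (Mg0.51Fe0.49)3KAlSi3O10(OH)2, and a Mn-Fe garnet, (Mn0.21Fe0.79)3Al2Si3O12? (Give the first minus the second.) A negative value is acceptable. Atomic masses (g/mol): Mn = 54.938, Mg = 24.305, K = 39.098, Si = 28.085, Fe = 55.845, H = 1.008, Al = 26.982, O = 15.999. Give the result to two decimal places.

-8.91 percentage points

Fe in (Mg0.51Fe0.49)3KAlSi3O10(OH)2: molar mass 463.618 g/mol; 1.47×55.845 = 82.092 g → 17.71 wt%.
Fe in (Mn0.21Fe0.79)3Al2Si3O12: molar mass 497.171 g/mol; 2.37×55.845 = 132.353 g → 26.62 wt%.
Difference = 17.71 − 26.62 = -8.91 percentage points.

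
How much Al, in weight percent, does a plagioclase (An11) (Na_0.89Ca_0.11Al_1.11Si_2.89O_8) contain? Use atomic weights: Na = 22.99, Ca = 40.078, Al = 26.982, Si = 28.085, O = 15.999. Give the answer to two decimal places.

11.35 weight percent

Molar mass of Na_0.89Ca_0.11Al_1.11Si_2.89O_8: 0.89×22.99 + 0.11×40.078 + 1.11×26.982 + 2.89×28.085 + 8×15.999 = 263.977 g/mol.
Mass of Al per formula unit: 1.11 × 26.982 = 29.950 g.
Weight fraction Al = 29.950 / 263.977 = 0.1135.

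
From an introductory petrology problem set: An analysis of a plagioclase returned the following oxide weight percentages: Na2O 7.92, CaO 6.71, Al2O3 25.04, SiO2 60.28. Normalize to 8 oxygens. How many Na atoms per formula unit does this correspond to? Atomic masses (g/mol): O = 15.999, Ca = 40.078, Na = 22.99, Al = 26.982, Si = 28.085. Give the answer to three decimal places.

0.684 Na apfu

Na2O: 7.92/61.979 = 0.12779 mol → 0.25558 mol Na, 0.12779 mol O.
CaO: 6.71/56.077 = 0.11966 mol → 0.11966 mol Ca, 0.11966 mol O.
Al2O3: 25.04/101.961 = 0.24558 mol → 0.49116 mol Al, 0.73674 mol O.
SiO2: 60.28/60.083 = 1.00328 mol → 1.00328 mol Si, 2.00656 mol O.
Total oxygen = 2.99075 mol. Normalization factor = 8/2.99075 = 2.67491.
Na per 8 O = 0.25558 × 2.67491 = 0.684.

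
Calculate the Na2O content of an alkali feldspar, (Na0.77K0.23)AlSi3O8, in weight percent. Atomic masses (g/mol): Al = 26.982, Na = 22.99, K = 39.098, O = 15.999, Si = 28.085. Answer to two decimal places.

8.97 wt%

Molar mass of (Na0.77K0.23)AlSi3O8 = 0.77*22.99 + 0.23*39.098 + 1*26.982 + 3*28.085 + 8*15.999 = 265.924 g/mol.
Each formula unit contains 0.77 Na, equivalent to 0.77/2 = 0.3850 mol Na2O.
M(Na2O) = 2×22.99 + 1×15.999 = 61.979 g/mol.
Mass of Na2O per formula unit = 0.3850 × 61.979 = 23.862 g.
Na2O wt% = 23.862 / 265.924 × 100 = 8.97%.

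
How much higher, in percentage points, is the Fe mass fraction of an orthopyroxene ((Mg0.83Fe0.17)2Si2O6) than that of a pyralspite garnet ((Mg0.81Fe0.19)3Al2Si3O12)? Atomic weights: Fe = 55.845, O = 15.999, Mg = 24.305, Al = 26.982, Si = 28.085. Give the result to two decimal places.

First mineral: 18.987 g Fe in 211.498 g formula = 8.98 wt% Fe.
Second mineral: 31.832 g Fe in 421.100 g formula = 7.56 wt% Fe.
8.98% − 7.56% gives a difference of 1.42 percentage points.

1.42 percentage points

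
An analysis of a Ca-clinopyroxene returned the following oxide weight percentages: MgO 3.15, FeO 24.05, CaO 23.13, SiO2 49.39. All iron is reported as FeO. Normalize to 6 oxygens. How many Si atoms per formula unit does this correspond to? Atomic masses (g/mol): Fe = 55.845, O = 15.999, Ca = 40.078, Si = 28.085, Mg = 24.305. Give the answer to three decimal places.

1.997 Si apfu

MgO (M=40.304): mol = 0.07816; Mg = 0.07816, O = 0.07816.
FeO (M=71.844): mol = 0.33475; Fe = 0.33475, O = 0.33475.
CaO (M=56.077): mol = 0.41247; Ca = 0.41247, O = 0.41247.
SiO2 (M=60.083): mol = 0.82203; Si = 0.82203, O = 1.64406.
ΣO = 2.46944; factor = 6/ΣO = 2.42970.
Si apfu = 0.82203 × 2.42970 = 1.997.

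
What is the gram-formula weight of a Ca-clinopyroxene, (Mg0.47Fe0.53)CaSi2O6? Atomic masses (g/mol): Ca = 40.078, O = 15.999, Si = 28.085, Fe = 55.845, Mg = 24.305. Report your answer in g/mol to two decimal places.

233.26 g/mol

M = 0.47*24.305 + 0.53*55.845 + 1*40.078 + 2*28.085 + 6*15.999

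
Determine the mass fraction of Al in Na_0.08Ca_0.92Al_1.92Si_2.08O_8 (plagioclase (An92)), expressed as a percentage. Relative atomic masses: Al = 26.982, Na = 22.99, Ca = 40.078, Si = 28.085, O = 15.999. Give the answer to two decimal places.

M(Na_0.08Ca_0.92Al_1.92Si_2.08O_8) = 276.925 g/mol.
Al contributes 1.92 × 26.982 = 51.805 g per mole.
51.805/276.925 = 0.1871 → 18.71%.

18.71 mass %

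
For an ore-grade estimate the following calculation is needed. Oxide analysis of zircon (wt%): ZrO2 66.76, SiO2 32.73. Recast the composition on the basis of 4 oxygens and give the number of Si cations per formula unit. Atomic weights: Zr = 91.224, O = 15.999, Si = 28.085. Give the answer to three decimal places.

1.003 Si apfu

66.76 wt% ZrO2 ÷ 123.222 g/mol = 0.54179 mol, giving 0.54179 Zr and 1.08358 O.
32.73 wt% SiO2 ÷ 60.083 g/mol = 0.54475 mol, giving 0.54475 Si and 1.08950 O.
Oxygen sums to 2.17308; scaling by 4/2.17308 = 1.84071 puts the formula on 4 O.
Si: 0.54475 × 1.84071 = 1.003 atoms per formula unit.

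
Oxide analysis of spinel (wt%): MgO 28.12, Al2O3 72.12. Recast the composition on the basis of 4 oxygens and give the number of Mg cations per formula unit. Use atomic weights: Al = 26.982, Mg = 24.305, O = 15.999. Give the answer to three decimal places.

0.990 Mg apfu

MgO: 28.12/40.304 = 0.69770 mol → 0.69770 mol Mg, 0.69770 mol O.
Al2O3: 72.12/101.961 = 0.70733 mol → 1.41466 mol Al, 2.12199 mol O.
Total oxygen = 2.81969 mol. Normalization factor = 4/2.81969 = 1.41860.
Mg per 4 O = 0.69770 × 1.41860 = 0.990.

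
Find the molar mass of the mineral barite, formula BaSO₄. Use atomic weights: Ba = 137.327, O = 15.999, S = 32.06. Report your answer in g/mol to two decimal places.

233.38 g/mol

Ba: 1 × 137.327 = 137.3270
S: 1 × 32.06 = 32.0600
O: 4 × 15.999 = 63.9960
Summing the contributions gives the formula mass.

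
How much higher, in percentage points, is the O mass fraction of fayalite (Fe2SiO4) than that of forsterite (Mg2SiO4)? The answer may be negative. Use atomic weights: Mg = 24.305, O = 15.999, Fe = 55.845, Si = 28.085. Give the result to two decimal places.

-14.08 percentage points

O in Fe2SiO4: molar mass 203.771 g/mol; 4×15.999 = 63.996 g → 31.41 wt%.
O in Mg2SiO4: molar mass 140.691 g/mol; 4×15.999 = 63.996 g → 45.49 wt%.
Difference = 31.41 − 45.49 = -14.08 percentage points.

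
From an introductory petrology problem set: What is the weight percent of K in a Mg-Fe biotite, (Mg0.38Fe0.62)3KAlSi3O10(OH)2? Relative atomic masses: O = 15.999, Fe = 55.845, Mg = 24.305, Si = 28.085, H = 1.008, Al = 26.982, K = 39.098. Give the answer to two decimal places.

8.22 wt%

M((Mg0.38Fe0.62)3KAlSi3O10(OH)2) = 475.918 g/mol.
K contributes 1 × 39.098 = 39.098 g per mole.
39.098/475.918 = 0.0822 → 8.22%.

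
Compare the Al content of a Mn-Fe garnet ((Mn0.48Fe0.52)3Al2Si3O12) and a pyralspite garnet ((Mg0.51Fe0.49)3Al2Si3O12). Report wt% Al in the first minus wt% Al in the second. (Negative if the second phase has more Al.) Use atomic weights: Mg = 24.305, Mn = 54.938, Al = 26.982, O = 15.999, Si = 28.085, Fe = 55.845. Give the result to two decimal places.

First mineral: 53.964 g Al in 496.436 g formula = 10.87 wt% Al.
Second mineral: 53.964 g Al in 449.486 g formula = 12.01 wt% Al.
10.87% − 12.01% gives a difference of -1.14 percentage points.

-1.14 percentage points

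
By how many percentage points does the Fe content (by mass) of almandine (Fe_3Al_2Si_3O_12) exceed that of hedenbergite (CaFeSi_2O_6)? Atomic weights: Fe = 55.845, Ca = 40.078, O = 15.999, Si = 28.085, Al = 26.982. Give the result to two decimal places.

First mineral: 167.535 g Fe in 497.742 g formula = 33.66 wt% Fe.
Second mineral: 55.845 g Fe in 248.087 g formula = 22.51 wt% Fe.
33.66% − 22.51% gives a difference of 11.15 percentage points.

11.15 percentage points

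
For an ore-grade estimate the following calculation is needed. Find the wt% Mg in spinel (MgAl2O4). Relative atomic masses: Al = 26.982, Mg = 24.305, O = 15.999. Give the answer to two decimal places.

17.08 wt%

Formula mass = 1·24.305 + 2·26.982 + 4·15.999 = 142.265 g/mol, of which 24.305 g is Mg.
So Mg makes up 24.305/142.265 = 0.1708 of the mass, i.e. 17.08%.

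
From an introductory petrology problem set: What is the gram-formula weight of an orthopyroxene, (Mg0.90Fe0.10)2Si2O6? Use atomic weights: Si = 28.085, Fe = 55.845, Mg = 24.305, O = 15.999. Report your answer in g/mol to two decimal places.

The formula mass is the sum 1.80*24.305 + 0.20*55.845 + 2*28.085 + 6*15.999.

207.08 g/mol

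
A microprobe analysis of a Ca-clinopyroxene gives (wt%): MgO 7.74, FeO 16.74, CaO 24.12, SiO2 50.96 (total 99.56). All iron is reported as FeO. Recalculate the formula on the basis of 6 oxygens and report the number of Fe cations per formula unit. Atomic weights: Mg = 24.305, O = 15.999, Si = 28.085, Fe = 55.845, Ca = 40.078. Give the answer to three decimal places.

0.548 Fe apfu

MgO: 7.74/40.304 = 0.19204 mol → 0.19204 mol Mg, 0.19204 mol O.
FeO: 16.74/71.844 = 0.23300 mol → 0.23300 mol Fe, 0.23300 mol O.
CaO: 24.12/56.077 = 0.43012 mol → 0.43012 mol Ca, 0.43012 mol O.
SiO2: 50.96/60.083 = 0.84816 mol → 0.84816 mol Si, 1.69632 mol O.
Total oxygen = 2.55148 mol. Normalization factor = 6/2.55148 = 2.35158.
Fe per 6 O = 0.23300 × 2.35158 = 0.548.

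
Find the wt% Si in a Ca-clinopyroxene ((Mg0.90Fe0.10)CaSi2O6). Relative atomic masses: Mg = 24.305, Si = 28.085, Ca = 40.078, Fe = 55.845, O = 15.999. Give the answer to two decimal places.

M((Mg0.90Fe0.10)CaSi2O6) = 219.701 g/mol.
Si contributes 2 × 28.085 = 56.170 g per mole.
56.170/219.701 = 0.2557 → 25.57%.

25.57 weight percent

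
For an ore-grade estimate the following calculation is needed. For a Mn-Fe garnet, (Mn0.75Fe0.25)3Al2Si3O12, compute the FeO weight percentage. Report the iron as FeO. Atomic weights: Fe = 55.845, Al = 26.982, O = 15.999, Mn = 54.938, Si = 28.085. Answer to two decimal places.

10.87 wt%

M((Mn0.75Fe0.25)3Al2Si3O12) = 495.701 g/mol; M(FeO) = 71.844 g/mol.
Moles FeO per formula unit = 0.75 Fe ÷ 1 = 0.7500.
FeO fraction = (0.7500 × 71.844) / 495.701 = 53.883/495.701 = 0.1087.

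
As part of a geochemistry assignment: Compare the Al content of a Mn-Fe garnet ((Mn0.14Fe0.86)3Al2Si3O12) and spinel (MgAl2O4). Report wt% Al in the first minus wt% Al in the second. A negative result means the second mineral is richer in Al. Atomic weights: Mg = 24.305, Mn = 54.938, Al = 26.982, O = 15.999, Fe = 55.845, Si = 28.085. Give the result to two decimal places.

-27.08 percentage points

Al in (Mn0.14Fe0.86)3Al2Si3O12: molar mass 497.361 g/mol; 2×26.982 = 53.964 g → 10.85 wt%.
Al in MgAl2O4: molar mass 142.265 g/mol; 2×26.982 = 53.964 g → 37.93 wt%.
Difference = 10.85 − 37.93 = -27.08 percentage points.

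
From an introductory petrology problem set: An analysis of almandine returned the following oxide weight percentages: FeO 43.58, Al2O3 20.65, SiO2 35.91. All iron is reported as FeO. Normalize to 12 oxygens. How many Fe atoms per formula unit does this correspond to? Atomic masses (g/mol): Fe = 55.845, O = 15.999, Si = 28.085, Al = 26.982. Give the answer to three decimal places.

3.021 Fe apfu

43.58 wt% FeO ÷ 71.844 g/mol = 0.60659 mol, giving 0.60659 Fe and 0.60659 O.
20.65 wt% Al2O3 ÷ 101.961 g/mol = 0.20253 mol, giving 0.40506 Al and 0.60759 O.
35.91 wt% SiO2 ÷ 60.083 g/mol = 0.59767 mol, giving 0.59767 Si and 1.19534 O.
Oxygen sums to 2.40952; scaling by 12/2.40952 = 4.98025 puts the formula on 12 O.
Fe: 0.60659 × 4.98025 = 3.021 atoms per formula unit.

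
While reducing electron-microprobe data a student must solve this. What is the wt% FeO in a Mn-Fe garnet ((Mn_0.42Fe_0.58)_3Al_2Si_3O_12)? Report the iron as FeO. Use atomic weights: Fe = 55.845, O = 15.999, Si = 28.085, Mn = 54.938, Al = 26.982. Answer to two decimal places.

25.17 wt%

Formula mass = 496.599 g/mol.
1.74 Fe → 1.7400 mol FeO per formula unit; M(FeO) = 71.844, so FeO mass = 125.009 g.
125.009/496.599 × 100 = 25.17 wt%.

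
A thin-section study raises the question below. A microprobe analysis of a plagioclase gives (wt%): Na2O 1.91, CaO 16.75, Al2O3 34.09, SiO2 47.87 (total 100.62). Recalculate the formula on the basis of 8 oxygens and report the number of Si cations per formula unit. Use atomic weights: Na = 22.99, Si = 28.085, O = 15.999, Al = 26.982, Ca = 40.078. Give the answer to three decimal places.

2.178 Si apfu

1.91 wt% Na2O ÷ 61.979 g/mol = 0.03082 mol, giving 0.06164 Na and 0.03082 O.
16.75 wt% CaO ÷ 56.077 g/mol = 0.29870 mol, giving 0.29870 Ca and 0.29870 O.
34.09 wt% Al2O3 ÷ 101.961 g/mol = 0.33434 mol, giving 0.66868 Al and 1.00302 O.
47.87 wt% SiO2 ÷ 60.083 g/mol = 0.79673 mol, giving 0.79673 Si and 1.59346 O.
Oxygen sums to 2.92600; scaling by 8/2.92600 = 2.73411 puts the formula on 8 O.
Si: 0.79673 × 2.73411 = 2.178 atoms per formula unit.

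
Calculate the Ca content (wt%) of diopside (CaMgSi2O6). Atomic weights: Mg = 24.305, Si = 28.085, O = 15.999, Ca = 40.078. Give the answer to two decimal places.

M(CaMgSi2O6) = 216.547 g/mol.
Ca contributes 1 × 40.078 = 40.078 g per mole.
40.078/216.547 = 0.1851 → 18.51%.

18.51 wt%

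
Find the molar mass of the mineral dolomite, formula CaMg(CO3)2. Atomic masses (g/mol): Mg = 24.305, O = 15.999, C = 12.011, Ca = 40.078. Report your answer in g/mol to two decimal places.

The formula mass is the sum 1×40.078 + 1×24.305 + 2×12.011 + 6×15.999.

184.40 g/mol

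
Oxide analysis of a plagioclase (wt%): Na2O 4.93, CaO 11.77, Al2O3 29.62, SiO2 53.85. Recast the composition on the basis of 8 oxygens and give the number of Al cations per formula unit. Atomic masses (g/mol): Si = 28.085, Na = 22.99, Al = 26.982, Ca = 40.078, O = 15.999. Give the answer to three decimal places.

1.574 Al apfu

Na2O: 4.93/61.979 = 0.07954 mol → 0.15908 mol Na, 0.07954 mol O.
CaO: 11.77/56.077 = 0.20989 mol → 0.20989 mol Ca, 0.20989 mol O.
Al2O3: 29.62/101.961 = 0.29050 mol → 0.58100 mol Al, 0.87150 mol O.
SiO2: 53.85/60.083 = 0.89626 mol → 0.89626 mol Si, 1.79252 mol O.
Total oxygen = 2.95345 mol. Normalization factor = 8/2.95345 = 2.70870.
Al per 8 O = 0.58100 × 2.70870 = 1.574.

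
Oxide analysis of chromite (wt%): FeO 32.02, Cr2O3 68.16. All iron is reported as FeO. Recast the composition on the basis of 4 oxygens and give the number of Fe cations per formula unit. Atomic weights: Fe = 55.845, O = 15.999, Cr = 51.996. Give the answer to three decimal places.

FeO (M=71.844): mol = 0.44569; Fe = 0.44569, O = 0.44569.
Cr2O3 (M=151.989): mol = 0.44845; Cr = 0.89690, O = 1.34535.
ΣO = 1.79104; factor = 4/ΣO = 2.23334.
Fe apfu = 0.44569 × 2.23334 = 0.995.

0.995 Fe apfu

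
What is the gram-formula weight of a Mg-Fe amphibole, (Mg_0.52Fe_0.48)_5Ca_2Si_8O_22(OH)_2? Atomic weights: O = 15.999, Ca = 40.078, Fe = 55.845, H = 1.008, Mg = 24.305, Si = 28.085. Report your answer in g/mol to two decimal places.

888.05 g/mol

The formula mass is the sum 2.60·24.305 + 2.40·55.845 + 2·40.078 + 8·28.085 + 24·15.999 + 2·1.008.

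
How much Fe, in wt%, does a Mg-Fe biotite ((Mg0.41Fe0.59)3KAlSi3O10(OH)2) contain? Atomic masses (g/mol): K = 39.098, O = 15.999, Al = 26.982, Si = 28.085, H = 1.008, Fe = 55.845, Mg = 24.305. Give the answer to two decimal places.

20.89 wt%

M((Mg0.41Fe0.59)3KAlSi3O10(OH)2) = 473.080 g/mol.
Fe contributes 1.77 × 55.845 = 98.846 g per mole.
98.846/473.080 = 0.2089 → 20.89%.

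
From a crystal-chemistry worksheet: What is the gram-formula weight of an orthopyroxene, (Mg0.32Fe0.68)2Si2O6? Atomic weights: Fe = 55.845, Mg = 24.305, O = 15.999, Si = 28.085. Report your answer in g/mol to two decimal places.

243.67 g/mol

The formula mass is the sum 0.64×24.305 + 1.36×55.845 + 2×28.085 + 6×15.999.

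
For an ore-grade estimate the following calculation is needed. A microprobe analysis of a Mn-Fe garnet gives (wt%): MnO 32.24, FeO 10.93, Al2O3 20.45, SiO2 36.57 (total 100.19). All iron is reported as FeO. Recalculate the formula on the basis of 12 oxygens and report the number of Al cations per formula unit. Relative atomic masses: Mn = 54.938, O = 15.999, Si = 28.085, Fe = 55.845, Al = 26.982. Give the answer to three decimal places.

1.984 Al apfu

32.24 wt% MnO ÷ 70.937 g/mol = 0.45449 mol, giving 0.45449 Mn and 0.45449 O.
10.93 wt% FeO ÷ 71.844 g/mol = 0.15214 mol, giving 0.15214 Fe and 0.15214 O.
20.45 wt% Al2O3 ÷ 101.961 g/mol = 0.20057 mol, giving 0.40114 Al and 0.60171 O.
36.57 wt% SiO2 ÷ 60.083 g/mol = 0.60866 mol, giving 0.60866 Si and 1.21732 O.
Oxygen sums to 2.42566; scaling by 12/2.42566 = 4.94711 puts the formula on 12 O.
Al: 0.40114 × 4.94711 = 1.984 atoms per formula unit.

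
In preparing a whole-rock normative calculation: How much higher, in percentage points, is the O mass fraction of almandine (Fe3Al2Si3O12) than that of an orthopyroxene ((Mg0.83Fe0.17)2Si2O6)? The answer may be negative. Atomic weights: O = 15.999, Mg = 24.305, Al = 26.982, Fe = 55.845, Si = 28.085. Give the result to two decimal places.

-6.82 percentage points

M(Fe3Al2Si3O12) = 497.742 g/mol, so wt% O = 191.988/497.742 × 100 = 38.57%.
M((Mg0.83Fe0.17)2Si2O6) = 211.498 g/mol, so wt% O = 95.994/211.498 × 100 = 45.39%.
38.57 − 45.39 = -6.82 pp.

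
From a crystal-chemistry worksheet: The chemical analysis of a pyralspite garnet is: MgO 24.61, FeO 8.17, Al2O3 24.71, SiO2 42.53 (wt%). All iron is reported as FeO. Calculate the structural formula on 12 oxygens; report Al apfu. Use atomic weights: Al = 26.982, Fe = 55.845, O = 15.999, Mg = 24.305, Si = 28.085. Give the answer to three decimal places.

2.029 Al apfu

MgO (M=40.304): mol = 0.61061; Mg = 0.61061, O = 0.61061.
FeO (M=71.844): mol = 0.11372; Fe = 0.11372, O = 0.11372.
Al2O3 (M=101.961): mol = 0.24235; Al = 0.48470, O = 0.72705.
SiO2 (M=60.083): mol = 0.70785; Si = 0.70785, O = 1.41570.
ΣO = 2.86708; factor = 12/ΣO = 4.18544.
Al apfu = 0.48470 × 4.18544 = 2.029.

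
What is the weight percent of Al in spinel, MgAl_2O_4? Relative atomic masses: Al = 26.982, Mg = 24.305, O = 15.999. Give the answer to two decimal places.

Formula mass = 1·24.305 + 2·26.982 + 4·15.999 = 142.265 g/mol, of which 53.964 g is Al.
So Al makes up 53.964/142.265 = 0.3793 of the mass, i.e. 37.93%.

37.93 mass %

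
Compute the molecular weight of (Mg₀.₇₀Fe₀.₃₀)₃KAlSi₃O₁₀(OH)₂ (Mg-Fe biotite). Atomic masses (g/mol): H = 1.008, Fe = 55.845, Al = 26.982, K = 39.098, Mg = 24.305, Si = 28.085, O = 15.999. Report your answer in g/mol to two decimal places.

M = 2.10*24.305 + 0.90*55.845 + 1*39.098 + 1*26.982 + 3*28.085 + 12*15.999 + 2*1.008

445.64 g/mol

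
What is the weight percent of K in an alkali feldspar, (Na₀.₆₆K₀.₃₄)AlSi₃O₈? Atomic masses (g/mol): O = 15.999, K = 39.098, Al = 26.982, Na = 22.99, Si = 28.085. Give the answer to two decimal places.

M((Na₀.₆₆K₀.₃₄)AlSi₃O₈) = 267.696 g/mol.
K contributes 0.34 × 39.098 = 13.293 g per mole.
13.293/267.696 = 0.0497 → 4.97%.

4.97 wt%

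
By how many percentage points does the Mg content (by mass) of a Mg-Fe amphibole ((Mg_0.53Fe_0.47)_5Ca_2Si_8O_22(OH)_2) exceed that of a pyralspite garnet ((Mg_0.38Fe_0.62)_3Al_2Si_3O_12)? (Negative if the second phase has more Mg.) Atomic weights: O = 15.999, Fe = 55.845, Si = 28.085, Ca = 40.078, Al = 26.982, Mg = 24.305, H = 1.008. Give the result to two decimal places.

Mg in (Mg_0.53Fe_0.47)_5Ca_2Si_8O_22(OH)_2: molar mass 886.472 g/mol; 2.65×24.305 = 64.408 g → 7.27 wt%.
Mg in (Mg_0.38Fe_0.62)_3Al_2Si_3O_12: molar mass 461.786 g/mol; 1.14×24.305 = 27.708 g → 6.00 wt%.
Difference = 7.27 − 6.00 = 1.27 percentage points.

1.27 percentage points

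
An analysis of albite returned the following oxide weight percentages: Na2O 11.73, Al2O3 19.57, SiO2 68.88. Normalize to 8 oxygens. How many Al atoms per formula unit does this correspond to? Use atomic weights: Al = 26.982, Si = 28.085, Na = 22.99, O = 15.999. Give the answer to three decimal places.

Na2O: 11.73/61.979 = 0.18926 mol → 0.37852 mol Na, 0.18926 mol O.
Al2O3: 19.57/101.961 = 0.19194 mol → 0.38388 mol Al, 0.57582 mol O.
SiO2: 68.88/60.083 = 1.14641 mol → 1.14641 mol Si, 2.29282 mol O.
Total oxygen = 3.05790 mol. Normalization factor = 8/3.05790 = 2.61617.
Al per 8 O = 0.38388 × 2.61617 = 1.004.

1.004 Al apfu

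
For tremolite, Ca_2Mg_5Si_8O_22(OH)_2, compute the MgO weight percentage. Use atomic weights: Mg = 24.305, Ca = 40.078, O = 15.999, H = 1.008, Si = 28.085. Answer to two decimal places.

Molar mass of Ca_2Mg_5Si_8O_22(OH)_2 = 2·40.078 + 5·24.305 + 8·28.085 + 24·15.999 + 2·1.008 = 812.353 g/mol.
Each formula unit contains 5 Mg, equivalent to 5/1 = 5.0000 mol MgO.
M(MgO) = 1×24.305 + 1×15.999 = 40.304 g/mol.
Mass of MgO per formula unit = 5.0000 × 40.304 = 201.520 g.
MgO wt% = 201.520 / 812.353 × 100 = 24.81%.

24.81 wt%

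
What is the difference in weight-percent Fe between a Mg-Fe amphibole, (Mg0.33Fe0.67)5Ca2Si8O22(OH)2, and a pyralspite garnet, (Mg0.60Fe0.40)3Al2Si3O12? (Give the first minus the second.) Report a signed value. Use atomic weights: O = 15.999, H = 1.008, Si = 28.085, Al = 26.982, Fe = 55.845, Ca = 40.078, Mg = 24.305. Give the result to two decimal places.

5.18 percentage points

First mineral: 187.081 g Fe in 918.012 g formula = 20.38 wt% Fe.
Second mineral: 67.014 g Fe in 440.970 g formula = 15.20 wt% Fe.
20.38% − 15.20% gives a difference of 5.18 percentage points.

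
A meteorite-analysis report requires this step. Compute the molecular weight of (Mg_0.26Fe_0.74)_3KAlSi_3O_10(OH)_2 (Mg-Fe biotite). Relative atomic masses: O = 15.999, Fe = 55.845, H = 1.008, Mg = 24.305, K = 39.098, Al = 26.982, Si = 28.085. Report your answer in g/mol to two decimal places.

The formula mass is the sum 0.78·24.305 + 2.22·55.845 + 1·39.098 + 1·26.982 + 3·28.085 + 12·15.999 + 2·1.008.

487.27 g/mol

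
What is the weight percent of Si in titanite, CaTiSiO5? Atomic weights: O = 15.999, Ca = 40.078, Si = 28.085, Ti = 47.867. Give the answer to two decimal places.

14.33 weight percent

Molar mass of CaTiSiO5: 1×40.078 + 1×47.867 + 1×28.085 + 5×15.999 = 196.025 g/mol.
Mass of Si per formula unit: 1 × 28.085 = 28.085 g.
Weight fraction Si = 28.085 / 196.025 = 0.1433.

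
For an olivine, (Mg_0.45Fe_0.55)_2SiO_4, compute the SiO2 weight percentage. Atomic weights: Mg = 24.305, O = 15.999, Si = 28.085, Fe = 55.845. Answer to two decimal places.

Formula mass = 175.385 g/mol.
1 Si → 1.0000 mol SiO2 per formula unit; M(SiO2) = 60.083, so SiO2 mass = 60.083 g.
60.083/175.385 × 100 = 34.26 wt%.

34.26 wt%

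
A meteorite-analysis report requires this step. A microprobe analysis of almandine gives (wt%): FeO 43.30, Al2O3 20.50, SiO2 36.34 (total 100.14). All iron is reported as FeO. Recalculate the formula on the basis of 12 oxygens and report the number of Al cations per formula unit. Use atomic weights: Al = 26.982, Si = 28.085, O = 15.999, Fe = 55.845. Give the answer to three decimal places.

43.30 wt% FeO ÷ 71.844 g/mol = 0.60269 mol, giving 0.60269 Fe and 0.60269 O.
20.50 wt% Al2O3 ÷ 101.961 g/mol = 0.20106 mol, giving 0.40212 Al and 0.60318 O.
36.34 wt% SiO2 ÷ 60.083 g/mol = 0.60483 mol, giving 0.60483 Si and 1.20966 O.
Oxygen sums to 2.41553; scaling by 12/2.41553 = 4.96785 puts the formula on 12 O.
Al: 0.40212 × 4.96785 = 1.998 atoms per formula unit.

1.998 Al apfu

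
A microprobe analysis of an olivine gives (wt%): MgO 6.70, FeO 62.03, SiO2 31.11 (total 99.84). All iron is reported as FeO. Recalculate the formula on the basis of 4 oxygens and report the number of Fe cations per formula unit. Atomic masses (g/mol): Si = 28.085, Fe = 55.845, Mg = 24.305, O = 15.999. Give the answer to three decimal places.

1.672 Fe apfu

MgO: 6.70/40.304 = 0.16624 mol → 0.16624 mol Mg, 0.16624 mol O.
FeO: 62.03/71.844 = 0.86340 mol → 0.86340 mol Fe, 0.86340 mol O.
SiO2: 31.11/60.083 = 0.51778 mol → 0.51778 mol Si, 1.03556 mol O.
Total oxygen = 2.06520 mol. Normalization factor = 4/2.06520 = 1.93686.
Fe per 4 O = 0.86340 × 1.93686 = 1.672.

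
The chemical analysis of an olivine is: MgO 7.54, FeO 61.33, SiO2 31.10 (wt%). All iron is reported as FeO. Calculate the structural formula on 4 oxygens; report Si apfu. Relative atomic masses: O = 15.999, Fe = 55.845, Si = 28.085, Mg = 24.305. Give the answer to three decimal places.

MgO (M=40.304): mol = 0.18708; Mg = 0.18708, O = 0.18708.
FeO (M=71.844): mol = 0.85366; Fe = 0.85366, O = 0.85366.
SiO2 (M=60.083): mol = 0.51762; Si = 0.51762, O = 1.03524.
ΣO = 2.07598; factor = 4/ΣO = 1.92680.
Si apfu = 0.51762 × 1.92680 = 0.997.

0.997 Si apfu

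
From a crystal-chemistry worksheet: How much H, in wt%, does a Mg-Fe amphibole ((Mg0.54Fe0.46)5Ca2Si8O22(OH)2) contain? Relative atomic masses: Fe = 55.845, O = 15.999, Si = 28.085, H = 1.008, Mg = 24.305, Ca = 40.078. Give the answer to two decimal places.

Molar mass of (Mg0.54Fe0.46)5Ca2Si8O22(OH)2: 2.70*24.305 + 2.30*55.845 + 2*40.078 + 8*28.085 + 24*15.999 + 2*1.008 = 884.895 g/mol.
Mass of H per formula unit: 2 × 1.008 = 2.016 g.
Weight fraction H = 2.016 / 884.895 = 0.0023.

0.23 wt%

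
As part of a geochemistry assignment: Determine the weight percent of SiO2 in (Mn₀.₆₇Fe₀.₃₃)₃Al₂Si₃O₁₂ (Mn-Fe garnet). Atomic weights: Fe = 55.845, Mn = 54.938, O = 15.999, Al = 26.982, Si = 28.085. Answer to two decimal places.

Formula mass = 495.919 g/mol.
3 Si → 3.0000 mol SiO2 per formula unit; M(SiO2) = 60.083, so SiO2 mass = 180.249 g.
180.249/495.919 × 100 = 36.35 wt%.

36.35 wt%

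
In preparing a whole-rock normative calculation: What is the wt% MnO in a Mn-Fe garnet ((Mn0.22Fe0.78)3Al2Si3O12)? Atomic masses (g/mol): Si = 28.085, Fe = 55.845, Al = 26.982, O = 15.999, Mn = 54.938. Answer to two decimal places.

9.42 wt%

M((Mn0.22Fe0.78)3Al2Si3O12) = 497.143 g/mol; M(MnO) = 70.937 g/mol.
Moles MnO per formula unit = 0.66 Mn ÷ 1 = 0.6600.
MnO fraction = (0.6600 × 70.937) / 497.143 = 46.818/497.143 = 0.0942.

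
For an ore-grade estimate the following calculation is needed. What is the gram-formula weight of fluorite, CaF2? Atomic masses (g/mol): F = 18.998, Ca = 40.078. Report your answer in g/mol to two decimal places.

78.07 g/mol

The formula mass is the sum 1(40.078) + 2(18.998).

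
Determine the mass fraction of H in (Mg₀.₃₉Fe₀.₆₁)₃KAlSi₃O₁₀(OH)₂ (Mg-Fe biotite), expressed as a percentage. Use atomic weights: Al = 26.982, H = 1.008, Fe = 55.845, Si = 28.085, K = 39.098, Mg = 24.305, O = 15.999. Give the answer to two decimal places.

Molar mass of (Mg₀.₃₉Fe₀.₆₁)₃KAlSi₃O₁₀(OH)₂: 1.17·24.305 + 1.83·55.845 + 1·39.098 + 1·26.982 + 3·28.085 + 12·15.999 + 2·1.008 = 474.972 g/mol.
Mass of H per formula unit: 2 × 1.008 = 2.016 g.
Weight fraction H = 2.016 / 474.972 = 0.0042.

0.42 wt%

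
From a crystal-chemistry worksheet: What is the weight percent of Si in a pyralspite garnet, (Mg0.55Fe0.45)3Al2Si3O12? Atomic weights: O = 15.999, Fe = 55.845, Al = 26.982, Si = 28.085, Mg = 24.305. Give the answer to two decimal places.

18.90 wt%

Formula mass = 1.65×24.305 + 1.35×55.845 + 2×26.982 + 3×28.085 + 12×15.999 = 445.701 g/mol, of which 84.255 g is Si.
So Si makes up 84.255/445.701 = 0.1890 of the mass, i.e. 18.90%.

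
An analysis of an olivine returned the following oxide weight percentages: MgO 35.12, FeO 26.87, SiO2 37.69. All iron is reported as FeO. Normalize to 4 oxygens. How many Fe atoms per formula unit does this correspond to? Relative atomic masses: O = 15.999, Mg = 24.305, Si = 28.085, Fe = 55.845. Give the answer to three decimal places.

35.12 wt% MgO ÷ 40.304 g/mol = 0.87138 mol, giving 0.87138 Mg and 0.87138 O.
26.87 wt% FeO ÷ 71.844 g/mol = 0.37400 mol, giving 0.37400 Fe and 0.37400 O.
37.69 wt% SiO2 ÷ 60.083 g/mol = 0.62730 mol, giving 0.62730 Si and 1.25460 O.
Oxygen sums to 2.49998; scaling by 4/2.49998 = 1.60001 puts the formula on 4 O.
Fe: 0.37400 × 1.60001 = 0.598 atoms per formula unit.

0.598 Fe apfu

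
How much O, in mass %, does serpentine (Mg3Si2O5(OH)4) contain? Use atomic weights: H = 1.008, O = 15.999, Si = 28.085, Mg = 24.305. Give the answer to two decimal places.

51.96 mass %

Formula mass = 3×24.305 + 2×28.085 + 9×15.999 + 4×1.008 = 277.108 g/mol, of which 143.991 g is O.
So O makes up 143.991/277.108 = 0.5196 of the mass, i.e. 51.96%.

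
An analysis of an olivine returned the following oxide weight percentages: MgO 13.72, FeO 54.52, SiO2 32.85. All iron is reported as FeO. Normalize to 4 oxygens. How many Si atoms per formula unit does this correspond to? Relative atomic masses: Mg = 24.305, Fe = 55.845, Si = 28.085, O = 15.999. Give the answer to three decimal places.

MgO: 13.72/40.304 = 0.34041 mol → 0.34041 mol Mg, 0.34041 mol O.
FeO: 54.52/71.844 = 0.75887 mol → 0.75887 mol Fe, 0.75887 mol O.
SiO2: 32.85/60.083 = 0.54674 mol → 0.54674 mol Si, 1.09348 mol O.
Total oxygen = 2.19276 mol. Normalization factor = 4/2.19276 = 1.82419.
Si per 4 O = 0.54674 × 1.82419 = 0.997.

0.997 Si apfu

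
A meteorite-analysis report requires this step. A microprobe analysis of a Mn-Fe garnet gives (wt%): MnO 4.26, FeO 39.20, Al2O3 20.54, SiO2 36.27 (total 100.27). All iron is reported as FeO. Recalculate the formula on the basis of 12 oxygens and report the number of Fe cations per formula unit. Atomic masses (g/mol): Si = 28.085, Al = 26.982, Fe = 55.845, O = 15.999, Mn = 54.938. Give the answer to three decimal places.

2.709 Fe apfu

4.26 wt% MnO ÷ 70.937 g/mol = 0.06005 mol, giving 0.06005 Mn and 0.06005 O.
39.20 wt% FeO ÷ 71.844 g/mol = 0.54563 mol, giving 0.54563 Fe and 0.54563 O.
20.54 wt% Al2O3 ÷ 101.961 g/mol = 0.20145 mol, giving 0.40290 Al and 0.60435 O.
36.27 wt% SiO2 ÷ 60.083 g/mol = 0.60366 mol, giving 0.60366 Si and 1.20732 O.
Oxygen sums to 2.41735; scaling by 12/2.41735 = 4.96411 puts the formula on 12 O.
Fe: 0.54563 × 4.96411 = 2.709 atoms per formula unit.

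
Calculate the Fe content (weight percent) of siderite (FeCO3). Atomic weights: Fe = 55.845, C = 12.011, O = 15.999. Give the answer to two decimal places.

M(FeCO3) = 115.853 g/mol.
Fe contributes 1 × 55.845 = 55.845 g per mole.
55.845/115.853 = 0.4820 → 48.20%.

48.20 weight percent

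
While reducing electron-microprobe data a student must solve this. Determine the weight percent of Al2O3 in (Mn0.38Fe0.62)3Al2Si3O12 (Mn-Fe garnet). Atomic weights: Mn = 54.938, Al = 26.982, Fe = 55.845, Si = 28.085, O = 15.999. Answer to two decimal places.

20.53 wt%

Molar mass of (Mn0.38Fe0.62)3Al2Si3O12 = 1.14·54.938 + 1.86·55.845 + 2·26.982 + 3·28.085 + 12·15.999 = 496.708 g/mol.
Each formula unit contains 2 Al, equivalent to 2/2 = 1.0000 mol Al2O3.
M(Al2O3) = 2×26.982 + 3×15.999 = 101.961 g/mol.
Mass of Al2O3 per formula unit = 1.0000 × 101.961 = 101.961 g.
Al2O3 wt% = 101.961 / 496.708 × 100 = 20.53%.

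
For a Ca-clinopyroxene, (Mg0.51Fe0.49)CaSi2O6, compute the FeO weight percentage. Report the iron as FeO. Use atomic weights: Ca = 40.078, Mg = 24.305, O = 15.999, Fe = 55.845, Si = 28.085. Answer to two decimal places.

Formula mass = 232.002 g/mol.
0.49 Fe → 0.4900 mol FeO per formula unit; M(FeO) = 71.844, so FeO mass = 35.204 g.
35.204/232.002 × 100 = 15.17 wt%.

15.17 wt%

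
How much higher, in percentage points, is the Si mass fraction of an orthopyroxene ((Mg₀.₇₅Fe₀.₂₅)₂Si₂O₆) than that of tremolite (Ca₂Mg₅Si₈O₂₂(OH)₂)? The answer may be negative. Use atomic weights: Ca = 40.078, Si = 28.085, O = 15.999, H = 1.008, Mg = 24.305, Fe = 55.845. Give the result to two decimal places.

M((Mg₀.₇₅Fe₀.₂₅)₂Si₂O₆) = 216.544 g/mol, so wt% Si = 56.170/216.544 × 100 = 25.94%.
M(Ca₂Mg₅Si₈O₂₂(OH)₂) = 812.353 g/mol, so wt% Si = 224.680/812.353 × 100 = 27.66%.
25.94 − 27.66 = -1.72 pp.

-1.72 percentage points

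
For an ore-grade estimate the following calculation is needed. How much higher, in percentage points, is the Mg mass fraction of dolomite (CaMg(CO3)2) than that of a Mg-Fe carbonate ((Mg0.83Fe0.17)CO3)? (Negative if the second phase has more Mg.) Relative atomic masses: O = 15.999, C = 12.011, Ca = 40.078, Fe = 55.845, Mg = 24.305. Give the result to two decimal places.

Mg in CaMg(CO3)2: molar mass 184.399 g/mol; 1×24.305 = 24.305 g → 13.18 wt%.
Mg in (Mg0.83Fe0.17)CO3: molar mass 89.675 g/mol; 0.83×24.305 = 20.173 g → 22.50 wt%.
Difference = 13.18 − 22.50 = -9.32 percentage points.

-9.32 percentage points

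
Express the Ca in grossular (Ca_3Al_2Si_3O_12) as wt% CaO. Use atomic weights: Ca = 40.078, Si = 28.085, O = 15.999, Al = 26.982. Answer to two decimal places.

37.35 wt%

Molar mass of Ca_3Al_2Si_3O_12 = 3·40.078 + 2·26.982 + 3·28.085 + 12·15.999 = 450.441 g/mol.
Each formula unit contains 3 Ca, equivalent to 3/1 = 3.0000 mol CaO.
M(CaO) = 1×40.078 + 1×15.999 = 56.077 g/mol.
Mass of CaO per formula unit = 3.0000 × 56.077 = 168.231 g.
CaO wt% = 168.231 / 450.441 × 100 = 37.35%.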